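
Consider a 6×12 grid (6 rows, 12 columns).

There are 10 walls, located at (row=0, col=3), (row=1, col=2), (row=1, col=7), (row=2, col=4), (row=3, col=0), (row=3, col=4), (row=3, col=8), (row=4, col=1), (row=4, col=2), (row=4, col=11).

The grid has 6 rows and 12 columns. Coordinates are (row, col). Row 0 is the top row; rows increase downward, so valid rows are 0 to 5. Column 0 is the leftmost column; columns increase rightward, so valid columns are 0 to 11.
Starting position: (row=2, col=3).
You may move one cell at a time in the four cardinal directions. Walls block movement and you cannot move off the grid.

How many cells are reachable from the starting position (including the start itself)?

BFS flood-fill from (row=2, col=3):
  Distance 0: (row=2, col=3)
  Distance 1: (row=1, col=3), (row=2, col=2), (row=3, col=3)
  Distance 2: (row=1, col=4), (row=2, col=1), (row=3, col=2), (row=4, col=3)
  Distance 3: (row=0, col=4), (row=1, col=1), (row=1, col=5), (row=2, col=0), (row=3, col=1), (row=4, col=4), (row=5, col=3)
  Distance 4: (row=0, col=1), (row=0, col=5), (row=1, col=0), (row=1, col=6), (row=2, col=5), (row=4, col=5), (row=5, col=2), (row=5, col=4)
  Distance 5: (row=0, col=0), (row=0, col=2), (row=0, col=6), (row=2, col=6), (row=3, col=5), (row=4, col=6), (row=5, col=1), (row=5, col=5)
  Distance 6: (row=0, col=7), (row=2, col=7), (row=3, col=6), (row=4, col=7), (row=5, col=0), (row=5, col=6)
  Distance 7: (row=0, col=8), (row=2, col=8), (row=3, col=7), (row=4, col=0), (row=4, col=8), (row=5, col=7)
  Distance 8: (row=0, col=9), (row=1, col=8), (row=2, col=9), (row=4, col=9), (row=5, col=8)
  Distance 9: (row=0, col=10), (row=1, col=9), (row=2, col=10), (row=3, col=9), (row=4, col=10), (row=5, col=9)
  Distance 10: (row=0, col=11), (row=1, col=10), (row=2, col=11), (row=3, col=10), (row=5, col=10)
  Distance 11: (row=1, col=11), (row=3, col=11), (row=5, col=11)
Total reachable: 62 (grid has 62 open cells total)

Answer: Reachable cells: 62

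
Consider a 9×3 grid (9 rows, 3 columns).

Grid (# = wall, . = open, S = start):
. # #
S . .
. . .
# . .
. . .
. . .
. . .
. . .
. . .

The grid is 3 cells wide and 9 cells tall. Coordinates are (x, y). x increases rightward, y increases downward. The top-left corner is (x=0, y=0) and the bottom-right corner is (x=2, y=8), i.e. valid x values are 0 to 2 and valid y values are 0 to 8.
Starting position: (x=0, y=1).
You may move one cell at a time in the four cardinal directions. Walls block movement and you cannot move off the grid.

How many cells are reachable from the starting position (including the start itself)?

Answer: Reachable cells: 24

Derivation:
BFS flood-fill from (x=0, y=1):
  Distance 0: (x=0, y=1)
  Distance 1: (x=0, y=0), (x=1, y=1), (x=0, y=2)
  Distance 2: (x=2, y=1), (x=1, y=2)
  Distance 3: (x=2, y=2), (x=1, y=3)
  Distance 4: (x=2, y=3), (x=1, y=4)
  Distance 5: (x=0, y=4), (x=2, y=4), (x=1, y=5)
  Distance 6: (x=0, y=5), (x=2, y=5), (x=1, y=6)
  Distance 7: (x=0, y=6), (x=2, y=6), (x=1, y=7)
  Distance 8: (x=0, y=7), (x=2, y=7), (x=1, y=8)
  Distance 9: (x=0, y=8), (x=2, y=8)
Total reachable: 24 (grid has 24 open cells total)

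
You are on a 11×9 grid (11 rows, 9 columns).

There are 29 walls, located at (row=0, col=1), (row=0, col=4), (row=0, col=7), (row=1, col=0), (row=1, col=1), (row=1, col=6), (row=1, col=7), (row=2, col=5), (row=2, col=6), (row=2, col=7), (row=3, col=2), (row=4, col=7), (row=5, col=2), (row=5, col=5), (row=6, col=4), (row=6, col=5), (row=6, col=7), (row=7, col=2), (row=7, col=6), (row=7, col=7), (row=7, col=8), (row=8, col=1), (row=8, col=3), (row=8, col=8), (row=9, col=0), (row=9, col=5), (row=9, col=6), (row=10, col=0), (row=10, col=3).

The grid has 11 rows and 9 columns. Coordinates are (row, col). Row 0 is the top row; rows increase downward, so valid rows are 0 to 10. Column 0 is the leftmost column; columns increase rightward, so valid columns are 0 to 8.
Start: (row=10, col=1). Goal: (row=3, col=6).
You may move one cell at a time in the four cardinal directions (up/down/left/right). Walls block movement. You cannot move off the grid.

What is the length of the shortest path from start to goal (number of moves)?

Answer: Shortest path length: 14

Derivation:
BFS from (row=10, col=1) until reaching (row=3, col=6):
  Distance 0: (row=10, col=1)
  Distance 1: (row=9, col=1), (row=10, col=2)
  Distance 2: (row=9, col=2)
  Distance 3: (row=8, col=2), (row=9, col=3)
  Distance 4: (row=9, col=4)
  Distance 5: (row=8, col=4), (row=10, col=4)
  Distance 6: (row=7, col=4), (row=8, col=5), (row=10, col=5)
  Distance 7: (row=7, col=3), (row=7, col=5), (row=8, col=6), (row=10, col=6)
  Distance 8: (row=6, col=3), (row=8, col=7), (row=10, col=7)
  Distance 9: (row=5, col=3), (row=6, col=2), (row=9, col=7), (row=10, col=8)
  Distance 10: (row=4, col=3), (row=5, col=4), (row=6, col=1), (row=9, col=8)
  Distance 11: (row=3, col=3), (row=4, col=2), (row=4, col=4), (row=5, col=1), (row=6, col=0), (row=7, col=1)
  Distance 12: (row=2, col=3), (row=3, col=4), (row=4, col=1), (row=4, col=5), (row=5, col=0), (row=7, col=0)
  Distance 13: (row=1, col=3), (row=2, col=2), (row=2, col=4), (row=3, col=1), (row=3, col=5), (row=4, col=0), (row=4, col=6), (row=8, col=0)
  Distance 14: (row=0, col=3), (row=1, col=2), (row=1, col=4), (row=2, col=1), (row=3, col=0), (row=3, col=6), (row=5, col=6)  <- goal reached here
One shortest path (14 moves): (row=10, col=1) -> (row=10, col=2) -> (row=9, col=2) -> (row=9, col=3) -> (row=9, col=4) -> (row=8, col=4) -> (row=7, col=4) -> (row=7, col=3) -> (row=6, col=3) -> (row=5, col=3) -> (row=5, col=4) -> (row=4, col=4) -> (row=4, col=5) -> (row=4, col=6) -> (row=3, col=6)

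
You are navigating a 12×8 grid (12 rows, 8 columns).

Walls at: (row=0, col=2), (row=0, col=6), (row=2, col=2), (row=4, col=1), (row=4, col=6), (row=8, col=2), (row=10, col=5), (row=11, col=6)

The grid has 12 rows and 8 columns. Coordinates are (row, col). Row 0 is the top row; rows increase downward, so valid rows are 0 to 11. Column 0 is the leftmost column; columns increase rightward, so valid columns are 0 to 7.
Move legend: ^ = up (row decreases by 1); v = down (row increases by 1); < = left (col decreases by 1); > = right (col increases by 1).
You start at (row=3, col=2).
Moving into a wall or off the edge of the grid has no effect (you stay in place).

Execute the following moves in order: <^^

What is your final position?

Start: (row=3, col=2)
  < (left): (row=3, col=2) -> (row=3, col=1)
  ^ (up): (row=3, col=1) -> (row=2, col=1)
  ^ (up): (row=2, col=1) -> (row=1, col=1)
Final: (row=1, col=1)

Answer: Final position: (row=1, col=1)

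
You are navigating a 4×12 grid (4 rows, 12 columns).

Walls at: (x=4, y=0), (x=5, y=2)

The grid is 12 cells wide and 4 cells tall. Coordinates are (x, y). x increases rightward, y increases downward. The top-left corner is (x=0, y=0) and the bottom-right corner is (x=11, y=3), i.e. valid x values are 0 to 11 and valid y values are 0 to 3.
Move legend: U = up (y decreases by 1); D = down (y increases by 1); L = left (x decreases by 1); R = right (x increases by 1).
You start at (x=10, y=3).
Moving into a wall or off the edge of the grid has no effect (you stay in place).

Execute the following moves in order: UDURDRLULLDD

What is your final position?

Answer: Final position: (x=8, y=3)

Derivation:
Start: (x=10, y=3)
  U (up): (x=10, y=3) -> (x=10, y=2)
  D (down): (x=10, y=2) -> (x=10, y=3)
  U (up): (x=10, y=3) -> (x=10, y=2)
  R (right): (x=10, y=2) -> (x=11, y=2)
  D (down): (x=11, y=2) -> (x=11, y=3)
  R (right): blocked, stay at (x=11, y=3)
  L (left): (x=11, y=3) -> (x=10, y=3)
  U (up): (x=10, y=3) -> (x=10, y=2)
  L (left): (x=10, y=2) -> (x=9, y=2)
  L (left): (x=9, y=2) -> (x=8, y=2)
  D (down): (x=8, y=2) -> (x=8, y=3)
  D (down): blocked, stay at (x=8, y=3)
Final: (x=8, y=3)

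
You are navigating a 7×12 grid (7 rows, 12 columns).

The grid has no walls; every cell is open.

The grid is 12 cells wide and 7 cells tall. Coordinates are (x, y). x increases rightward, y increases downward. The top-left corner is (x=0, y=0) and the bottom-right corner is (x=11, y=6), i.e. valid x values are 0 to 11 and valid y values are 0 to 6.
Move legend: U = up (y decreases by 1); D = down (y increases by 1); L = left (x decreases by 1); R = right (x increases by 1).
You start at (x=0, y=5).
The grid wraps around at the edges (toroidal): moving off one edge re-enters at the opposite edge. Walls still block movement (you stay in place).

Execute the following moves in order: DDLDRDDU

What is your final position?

Answer: Final position: (x=0, y=2)

Derivation:
Start: (x=0, y=5)
  D (down): (x=0, y=5) -> (x=0, y=6)
  D (down): (x=0, y=6) -> (x=0, y=0)
  L (left): (x=0, y=0) -> (x=11, y=0)
  D (down): (x=11, y=0) -> (x=11, y=1)
  R (right): (x=11, y=1) -> (x=0, y=1)
  D (down): (x=0, y=1) -> (x=0, y=2)
  D (down): (x=0, y=2) -> (x=0, y=3)
  U (up): (x=0, y=3) -> (x=0, y=2)
Final: (x=0, y=2)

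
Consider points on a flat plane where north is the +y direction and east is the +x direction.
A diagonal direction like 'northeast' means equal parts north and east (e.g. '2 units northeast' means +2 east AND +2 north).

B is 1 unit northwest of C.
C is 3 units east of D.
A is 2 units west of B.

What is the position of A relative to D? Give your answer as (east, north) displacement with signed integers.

Place D at the origin (east=0, north=0).
  C is 3 units east of D: delta (east=+3, north=+0); C at (east=3, north=0).
  B is 1 unit northwest of C: delta (east=-1, north=+1); B at (east=2, north=1).
  A is 2 units west of B: delta (east=-2, north=+0); A at (east=0, north=1).
Therefore A relative to D: (east=0, north=1).

Answer: A is at (east=0, north=1) relative to D.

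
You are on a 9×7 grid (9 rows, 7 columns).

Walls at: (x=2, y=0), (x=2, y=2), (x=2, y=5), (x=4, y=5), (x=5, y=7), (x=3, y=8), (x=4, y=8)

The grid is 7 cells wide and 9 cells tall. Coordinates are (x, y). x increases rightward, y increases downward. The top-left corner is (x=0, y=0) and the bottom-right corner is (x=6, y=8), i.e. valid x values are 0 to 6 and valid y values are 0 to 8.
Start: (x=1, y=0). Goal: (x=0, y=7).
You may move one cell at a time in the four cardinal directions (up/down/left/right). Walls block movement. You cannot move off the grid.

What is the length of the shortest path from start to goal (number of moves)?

Answer: Shortest path length: 8

Derivation:
BFS from (x=1, y=0) until reaching (x=0, y=7):
  Distance 0: (x=1, y=0)
  Distance 1: (x=0, y=0), (x=1, y=1)
  Distance 2: (x=0, y=1), (x=2, y=1), (x=1, y=2)
  Distance 3: (x=3, y=1), (x=0, y=2), (x=1, y=3)
  Distance 4: (x=3, y=0), (x=4, y=1), (x=3, y=2), (x=0, y=3), (x=2, y=3), (x=1, y=4)
  Distance 5: (x=4, y=0), (x=5, y=1), (x=4, y=2), (x=3, y=3), (x=0, y=4), (x=2, y=4), (x=1, y=5)
  Distance 6: (x=5, y=0), (x=6, y=1), (x=5, y=2), (x=4, y=3), (x=3, y=4), (x=0, y=5), (x=1, y=6)
  Distance 7: (x=6, y=0), (x=6, y=2), (x=5, y=3), (x=4, y=4), (x=3, y=5), (x=0, y=6), (x=2, y=6), (x=1, y=7)
  Distance 8: (x=6, y=3), (x=5, y=4), (x=3, y=6), (x=0, y=7), (x=2, y=7), (x=1, y=8)  <- goal reached here
One shortest path (8 moves): (x=1, y=0) -> (x=0, y=0) -> (x=0, y=1) -> (x=0, y=2) -> (x=0, y=3) -> (x=0, y=4) -> (x=0, y=5) -> (x=0, y=6) -> (x=0, y=7)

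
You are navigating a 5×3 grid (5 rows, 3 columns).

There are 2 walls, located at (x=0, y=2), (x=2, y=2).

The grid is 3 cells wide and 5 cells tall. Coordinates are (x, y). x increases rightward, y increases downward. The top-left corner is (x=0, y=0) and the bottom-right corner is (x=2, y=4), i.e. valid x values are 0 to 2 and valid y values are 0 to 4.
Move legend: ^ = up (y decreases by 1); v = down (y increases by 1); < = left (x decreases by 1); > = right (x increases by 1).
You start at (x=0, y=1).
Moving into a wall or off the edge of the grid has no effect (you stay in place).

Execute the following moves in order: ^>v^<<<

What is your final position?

Start: (x=0, y=1)
  ^ (up): (x=0, y=1) -> (x=0, y=0)
  > (right): (x=0, y=0) -> (x=1, y=0)
  v (down): (x=1, y=0) -> (x=1, y=1)
  ^ (up): (x=1, y=1) -> (x=1, y=0)
  < (left): (x=1, y=0) -> (x=0, y=0)
  < (left): blocked, stay at (x=0, y=0)
  < (left): blocked, stay at (x=0, y=0)
Final: (x=0, y=0)

Answer: Final position: (x=0, y=0)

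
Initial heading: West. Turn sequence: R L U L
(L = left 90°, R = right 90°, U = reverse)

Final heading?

Answer: Final heading: North

Derivation:
Start: West
  R (right (90° clockwise)) -> North
  L (left (90° counter-clockwise)) -> West
  U (U-turn (180°)) -> East
  L (left (90° counter-clockwise)) -> North
Final: North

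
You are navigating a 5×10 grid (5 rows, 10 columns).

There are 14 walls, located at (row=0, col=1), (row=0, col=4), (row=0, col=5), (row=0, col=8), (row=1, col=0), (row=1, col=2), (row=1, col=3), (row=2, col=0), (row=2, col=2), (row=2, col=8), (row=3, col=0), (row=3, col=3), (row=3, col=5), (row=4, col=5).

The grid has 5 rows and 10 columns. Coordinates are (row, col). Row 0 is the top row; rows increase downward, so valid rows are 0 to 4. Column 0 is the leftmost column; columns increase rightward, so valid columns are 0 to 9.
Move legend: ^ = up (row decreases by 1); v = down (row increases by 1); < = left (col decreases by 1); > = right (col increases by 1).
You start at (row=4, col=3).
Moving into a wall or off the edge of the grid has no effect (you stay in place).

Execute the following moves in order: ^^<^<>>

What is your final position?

Start: (row=4, col=3)
  ^ (up): blocked, stay at (row=4, col=3)
  ^ (up): blocked, stay at (row=4, col=3)
  < (left): (row=4, col=3) -> (row=4, col=2)
  ^ (up): (row=4, col=2) -> (row=3, col=2)
  < (left): (row=3, col=2) -> (row=3, col=1)
  > (right): (row=3, col=1) -> (row=3, col=2)
  > (right): blocked, stay at (row=3, col=2)
Final: (row=3, col=2)

Answer: Final position: (row=3, col=2)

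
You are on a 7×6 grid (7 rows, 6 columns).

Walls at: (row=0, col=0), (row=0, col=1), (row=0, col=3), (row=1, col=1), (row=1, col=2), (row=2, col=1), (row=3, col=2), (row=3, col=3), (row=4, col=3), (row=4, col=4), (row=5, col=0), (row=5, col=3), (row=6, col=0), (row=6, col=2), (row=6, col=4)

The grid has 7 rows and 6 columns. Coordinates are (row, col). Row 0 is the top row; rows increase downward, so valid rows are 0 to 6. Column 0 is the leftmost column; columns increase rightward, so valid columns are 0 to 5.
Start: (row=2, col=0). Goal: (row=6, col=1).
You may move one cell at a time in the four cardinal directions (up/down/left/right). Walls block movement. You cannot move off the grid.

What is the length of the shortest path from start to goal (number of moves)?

Answer: Shortest path length: 5

Derivation:
BFS from (row=2, col=0) until reaching (row=6, col=1):
  Distance 0: (row=2, col=0)
  Distance 1: (row=1, col=0), (row=3, col=0)
  Distance 2: (row=3, col=1), (row=4, col=0)
  Distance 3: (row=4, col=1)
  Distance 4: (row=4, col=2), (row=5, col=1)
  Distance 5: (row=5, col=2), (row=6, col=1)  <- goal reached here
One shortest path (5 moves): (row=2, col=0) -> (row=3, col=0) -> (row=3, col=1) -> (row=4, col=1) -> (row=5, col=1) -> (row=6, col=1)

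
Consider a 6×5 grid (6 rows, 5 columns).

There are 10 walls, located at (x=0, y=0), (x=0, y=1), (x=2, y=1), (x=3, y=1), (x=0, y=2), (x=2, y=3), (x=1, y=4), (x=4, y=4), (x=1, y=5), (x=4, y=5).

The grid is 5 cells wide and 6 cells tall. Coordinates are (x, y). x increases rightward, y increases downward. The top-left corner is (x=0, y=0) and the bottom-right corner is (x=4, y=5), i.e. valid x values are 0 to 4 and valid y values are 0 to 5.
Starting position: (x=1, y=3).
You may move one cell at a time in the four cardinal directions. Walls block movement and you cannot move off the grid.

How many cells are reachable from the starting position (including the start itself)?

Answer: Reachable cells: 20

Derivation:
BFS flood-fill from (x=1, y=3):
  Distance 0: (x=1, y=3)
  Distance 1: (x=1, y=2), (x=0, y=3)
  Distance 2: (x=1, y=1), (x=2, y=2), (x=0, y=4)
  Distance 3: (x=1, y=0), (x=3, y=2), (x=0, y=5)
  Distance 4: (x=2, y=0), (x=4, y=2), (x=3, y=3)
  Distance 5: (x=3, y=0), (x=4, y=1), (x=4, y=3), (x=3, y=4)
  Distance 6: (x=4, y=0), (x=2, y=4), (x=3, y=5)
  Distance 7: (x=2, y=5)
Total reachable: 20 (grid has 20 open cells total)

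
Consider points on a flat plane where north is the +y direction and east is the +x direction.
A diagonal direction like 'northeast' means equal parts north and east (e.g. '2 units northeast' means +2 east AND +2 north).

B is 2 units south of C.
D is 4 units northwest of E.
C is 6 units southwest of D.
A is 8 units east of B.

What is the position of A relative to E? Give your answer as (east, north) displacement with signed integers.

Place E at the origin (east=0, north=0).
  D is 4 units northwest of E: delta (east=-4, north=+4); D at (east=-4, north=4).
  C is 6 units southwest of D: delta (east=-6, north=-6); C at (east=-10, north=-2).
  B is 2 units south of C: delta (east=+0, north=-2); B at (east=-10, north=-4).
  A is 8 units east of B: delta (east=+8, north=+0); A at (east=-2, north=-4).
Therefore A relative to E: (east=-2, north=-4).

Answer: A is at (east=-2, north=-4) relative to E.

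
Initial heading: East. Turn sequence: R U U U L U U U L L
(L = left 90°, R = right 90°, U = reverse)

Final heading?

Start: East
  R (right (90° clockwise)) -> South
  U (U-turn (180°)) -> North
  U (U-turn (180°)) -> South
  U (U-turn (180°)) -> North
  L (left (90° counter-clockwise)) -> West
  U (U-turn (180°)) -> East
  U (U-turn (180°)) -> West
  U (U-turn (180°)) -> East
  L (left (90° counter-clockwise)) -> North
  L (left (90° counter-clockwise)) -> West
Final: West

Answer: Final heading: West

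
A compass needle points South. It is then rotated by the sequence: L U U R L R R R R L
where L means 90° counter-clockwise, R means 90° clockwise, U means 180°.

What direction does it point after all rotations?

Start: South
  L (left (90° counter-clockwise)) -> East
  U (U-turn (180°)) -> West
  U (U-turn (180°)) -> East
  R (right (90° clockwise)) -> South
  L (left (90° counter-clockwise)) -> East
  R (right (90° clockwise)) -> South
  R (right (90° clockwise)) -> West
  R (right (90° clockwise)) -> North
  R (right (90° clockwise)) -> East
  L (left (90° counter-clockwise)) -> North
Final: North

Answer: Final heading: North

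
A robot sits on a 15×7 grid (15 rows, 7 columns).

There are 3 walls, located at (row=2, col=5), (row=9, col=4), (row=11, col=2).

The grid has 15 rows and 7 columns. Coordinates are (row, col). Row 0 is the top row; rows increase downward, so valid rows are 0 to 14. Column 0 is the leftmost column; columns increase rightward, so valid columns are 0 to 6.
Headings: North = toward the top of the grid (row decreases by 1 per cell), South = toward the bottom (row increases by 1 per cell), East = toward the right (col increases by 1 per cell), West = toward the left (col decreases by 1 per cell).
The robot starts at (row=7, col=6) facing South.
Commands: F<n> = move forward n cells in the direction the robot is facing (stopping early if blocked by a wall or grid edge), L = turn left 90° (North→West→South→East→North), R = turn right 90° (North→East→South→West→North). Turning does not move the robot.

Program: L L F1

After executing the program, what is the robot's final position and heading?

Answer: Final position: (row=6, col=6), facing North

Derivation:
Start: (row=7, col=6), facing South
  L: turn left, now facing East
  L: turn left, now facing North
  F1: move forward 1, now at (row=6, col=6)
Final: (row=6, col=6), facing North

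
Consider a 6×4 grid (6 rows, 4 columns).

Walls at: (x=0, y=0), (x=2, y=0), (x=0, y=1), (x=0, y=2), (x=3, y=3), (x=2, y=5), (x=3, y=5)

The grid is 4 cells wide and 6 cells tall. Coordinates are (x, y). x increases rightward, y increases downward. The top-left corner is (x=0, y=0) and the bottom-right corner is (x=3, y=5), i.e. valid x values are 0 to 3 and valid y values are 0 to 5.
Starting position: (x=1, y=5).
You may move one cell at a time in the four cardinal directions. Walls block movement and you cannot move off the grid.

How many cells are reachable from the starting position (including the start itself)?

Answer: Reachable cells: 17

Derivation:
BFS flood-fill from (x=1, y=5):
  Distance 0: (x=1, y=5)
  Distance 1: (x=1, y=4), (x=0, y=5)
  Distance 2: (x=1, y=3), (x=0, y=4), (x=2, y=4)
  Distance 3: (x=1, y=2), (x=0, y=3), (x=2, y=3), (x=3, y=4)
  Distance 4: (x=1, y=1), (x=2, y=2)
  Distance 5: (x=1, y=0), (x=2, y=1), (x=3, y=2)
  Distance 6: (x=3, y=1)
  Distance 7: (x=3, y=0)
Total reachable: 17 (grid has 17 open cells total)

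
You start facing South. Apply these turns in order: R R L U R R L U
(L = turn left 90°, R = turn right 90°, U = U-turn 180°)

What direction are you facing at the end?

Answer: Final heading: North

Derivation:
Start: South
  R (right (90° clockwise)) -> West
  R (right (90° clockwise)) -> North
  L (left (90° counter-clockwise)) -> West
  U (U-turn (180°)) -> East
  R (right (90° clockwise)) -> South
  R (right (90° clockwise)) -> West
  L (left (90° counter-clockwise)) -> South
  U (U-turn (180°)) -> North
Final: North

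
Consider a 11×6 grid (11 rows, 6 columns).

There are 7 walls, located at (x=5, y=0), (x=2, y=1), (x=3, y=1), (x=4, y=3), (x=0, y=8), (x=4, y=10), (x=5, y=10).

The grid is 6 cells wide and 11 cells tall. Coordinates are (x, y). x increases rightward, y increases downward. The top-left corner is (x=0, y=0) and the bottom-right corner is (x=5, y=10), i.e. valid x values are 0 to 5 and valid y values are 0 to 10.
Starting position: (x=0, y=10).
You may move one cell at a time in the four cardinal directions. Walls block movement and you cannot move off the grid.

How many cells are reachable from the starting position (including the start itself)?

BFS flood-fill from (x=0, y=10):
  Distance 0: (x=0, y=10)
  Distance 1: (x=0, y=9), (x=1, y=10)
  Distance 2: (x=1, y=9), (x=2, y=10)
  Distance 3: (x=1, y=8), (x=2, y=9), (x=3, y=10)
  Distance 4: (x=1, y=7), (x=2, y=8), (x=3, y=9)
  Distance 5: (x=1, y=6), (x=0, y=7), (x=2, y=7), (x=3, y=8), (x=4, y=9)
  Distance 6: (x=1, y=5), (x=0, y=6), (x=2, y=6), (x=3, y=7), (x=4, y=8), (x=5, y=9)
  Distance 7: (x=1, y=4), (x=0, y=5), (x=2, y=5), (x=3, y=6), (x=4, y=7), (x=5, y=8)
  Distance 8: (x=1, y=3), (x=0, y=4), (x=2, y=4), (x=3, y=5), (x=4, y=6), (x=5, y=7)
  Distance 9: (x=1, y=2), (x=0, y=3), (x=2, y=3), (x=3, y=4), (x=4, y=5), (x=5, y=6)
  Distance 10: (x=1, y=1), (x=0, y=2), (x=2, y=2), (x=3, y=3), (x=4, y=4), (x=5, y=5)
  Distance 11: (x=1, y=0), (x=0, y=1), (x=3, y=2), (x=5, y=4)
  Distance 12: (x=0, y=0), (x=2, y=0), (x=4, y=2), (x=5, y=3)
  Distance 13: (x=3, y=0), (x=4, y=1), (x=5, y=2)
  Distance 14: (x=4, y=0), (x=5, y=1)
Total reachable: 59 (grid has 59 open cells total)

Answer: Reachable cells: 59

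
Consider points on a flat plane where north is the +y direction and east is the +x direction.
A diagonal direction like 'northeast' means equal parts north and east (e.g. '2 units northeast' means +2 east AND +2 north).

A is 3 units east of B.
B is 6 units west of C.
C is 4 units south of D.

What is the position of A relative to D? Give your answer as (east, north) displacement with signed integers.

Answer: A is at (east=-3, north=-4) relative to D.

Derivation:
Place D at the origin (east=0, north=0).
  C is 4 units south of D: delta (east=+0, north=-4); C at (east=0, north=-4).
  B is 6 units west of C: delta (east=-6, north=+0); B at (east=-6, north=-4).
  A is 3 units east of B: delta (east=+3, north=+0); A at (east=-3, north=-4).
Therefore A relative to D: (east=-3, north=-4).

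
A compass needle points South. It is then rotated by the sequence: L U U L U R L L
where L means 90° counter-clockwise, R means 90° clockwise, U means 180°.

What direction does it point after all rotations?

Answer: Final heading: East

Derivation:
Start: South
  L (left (90° counter-clockwise)) -> East
  U (U-turn (180°)) -> West
  U (U-turn (180°)) -> East
  L (left (90° counter-clockwise)) -> North
  U (U-turn (180°)) -> South
  R (right (90° clockwise)) -> West
  L (left (90° counter-clockwise)) -> South
  L (left (90° counter-clockwise)) -> East
Final: East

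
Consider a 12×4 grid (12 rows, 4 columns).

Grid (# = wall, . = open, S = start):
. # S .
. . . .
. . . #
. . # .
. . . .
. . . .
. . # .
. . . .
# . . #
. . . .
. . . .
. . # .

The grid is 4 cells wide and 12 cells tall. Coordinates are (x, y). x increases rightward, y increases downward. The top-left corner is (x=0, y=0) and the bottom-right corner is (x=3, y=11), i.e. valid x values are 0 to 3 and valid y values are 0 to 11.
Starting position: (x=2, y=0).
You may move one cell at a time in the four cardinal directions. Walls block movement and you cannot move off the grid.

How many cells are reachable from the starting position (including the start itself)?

BFS flood-fill from (x=2, y=0):
  Distance 0: (x=2, y=0)
  Distance 1: (x=3, y=0), (x=2, y=1)
  Distance 2: (x=1, y=1), (x=3, y=1), (x=2, y=2)
  Distance 3: (x=0, y=1), (x=1, y=2)
  Distance 4: (x=0, y=0), (x=0, y=2), (x=1, y=3)
  Distance 5: (x=0, y=3), (x=1, y=4)
  Distance 6: (x=0, y=4), (x=2, y=4), (x=1, y=5)
  Distance 7: (x=3, y=4), (x=0, y=5), (x=2, y=5), (x=1, y=6)
  Distance 8: (x=3, y=3), (x=3, y=5), (x=0, y=6), (x=1, y=7)
  Distance 9: (x=3, y=6), (x=0, y=7), (x=2, y=7), (x=1, y=8)
  Distance 10: (x=3, y=7), (x=2, y=8), (x=1, y=9)
  Distance 11: (x=0, y=9), (x=2, y=9), (x=1, y=10)
  Distance 12: (x=3, y=9), (x=0, y=10), (x=2, y=10), (x=1, y=11)
  Distance 13: (x=3, y=10), (x=0, y=11)
  Distance 14: (x=3, y=11)
Total reachable: 41 (grid has 41 open cells total)

Answer: Reachable cells: 41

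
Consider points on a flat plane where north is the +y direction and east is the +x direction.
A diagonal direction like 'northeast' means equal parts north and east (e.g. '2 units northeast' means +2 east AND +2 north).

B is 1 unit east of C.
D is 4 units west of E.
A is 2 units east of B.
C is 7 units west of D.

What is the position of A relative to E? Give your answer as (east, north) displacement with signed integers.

Place E at the origin (east=0, north=0).
  D is 4 units west of E: delta (east=-4, north=+0); D at (east=-4, north=0).
  C is 7 units west of D: delta (east=-7, north=+0); C at (east=-11, north=0).
  B is 1 unit east of C: delta (east=+1, north=+0); B at (east=-10, north=0).
  A is 2 units east of B: delta (east=+2, north=+0); A at (east=-8, north=0).
Therefore A relative to E: (east=-8, north=0).

Answer: A is at (east=-8, north=0) relative to E.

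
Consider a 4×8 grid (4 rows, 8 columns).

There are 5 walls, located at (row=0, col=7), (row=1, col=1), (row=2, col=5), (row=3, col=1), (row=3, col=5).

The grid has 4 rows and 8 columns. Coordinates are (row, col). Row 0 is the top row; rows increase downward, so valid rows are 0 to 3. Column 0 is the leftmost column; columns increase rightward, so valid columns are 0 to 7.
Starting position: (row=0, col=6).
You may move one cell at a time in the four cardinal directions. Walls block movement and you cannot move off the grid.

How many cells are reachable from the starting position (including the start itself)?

BFS flood-fill from (row=0, col=6):
  Distance 0: (row=0, col=6)
  Distance 1: (row=0, col=5), (row=1, col=6)
  Distance 2: (row=0, col=4), (row=1, col=5), (row=1, col=7), (row=2, col=6)
  Distance 3: (row=0, col=3), (row=1, col=4), (row=2, col=7), (row=3, col=6)
  Distance 4: (row=0, col=2), (row=1, col=3), (row=2, col=4), (row=3, col=7)
  Distance 5: (row=0, col=1), (row=1, col=2), (row=2, col=3), (row=3, col=4)
  Distance 6: (row=0, col=0), (row=2, col=2), (row=3, col=3)
  Distance 7: (row=1, col=0), (row=2, col=1), (row=3, col=2)
  Distance 8: (row=2, col=0)
  Distance 9: (row=3, col=0)
Total reachable: 27 (grid has 27 open cells total)

Answer: Reachable cells: 27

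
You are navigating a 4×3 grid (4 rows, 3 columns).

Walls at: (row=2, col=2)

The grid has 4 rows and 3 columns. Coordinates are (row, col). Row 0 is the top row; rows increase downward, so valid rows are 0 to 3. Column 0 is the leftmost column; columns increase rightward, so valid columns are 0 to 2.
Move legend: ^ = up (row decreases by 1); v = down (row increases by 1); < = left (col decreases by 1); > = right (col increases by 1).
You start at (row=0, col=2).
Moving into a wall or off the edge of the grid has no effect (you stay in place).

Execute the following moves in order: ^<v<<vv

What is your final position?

Start: (row=0, col=2)
  ^ (up): blocked, stay at (row=0, col=2)
  < (left): (row=0, col=2) -> (row=0, col=1)
  v (down): (row=0, col=1) -> (row=1, col=1)
  < (left): (row=1, col=1) -> (row=1, col=0)
  < (left): blocked, stay at (row=1, col=0)
  v (down): (row=1, col=0) -> (row=2, col=0)
  v (down): (row=2, col=0) -> (row=3, col=0)
Final: (row=3, col=0)

Answer: Final position: (row=3, col=0)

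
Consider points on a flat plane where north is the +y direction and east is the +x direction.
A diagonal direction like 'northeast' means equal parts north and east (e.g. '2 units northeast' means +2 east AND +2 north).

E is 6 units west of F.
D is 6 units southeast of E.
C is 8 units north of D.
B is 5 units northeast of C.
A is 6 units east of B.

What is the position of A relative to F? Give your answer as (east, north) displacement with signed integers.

Answer: A is at (east=11, north=7) relative to F.

Derivation:
Place F at the origin (east=0, north=0).
  E is 6 units west of F: delta (east=-6, north=+0); E at (east=-6, north=0).
  D is 6 units southeast of E: delta (east=+6, north=-6); D at (east=0, north=-6).
  C is 8 units north of D: delta (east=+0, north=+8); C at (east=0, north=2).
  B is 5 units northeast of C: delta (east=+5, north=+5); B at (east=5, north=7).
  A is 6 units east of B: delta (east=+6, north=+0); A at (east=11, north=7).
Therefore A relative to F: (east=11, north=7).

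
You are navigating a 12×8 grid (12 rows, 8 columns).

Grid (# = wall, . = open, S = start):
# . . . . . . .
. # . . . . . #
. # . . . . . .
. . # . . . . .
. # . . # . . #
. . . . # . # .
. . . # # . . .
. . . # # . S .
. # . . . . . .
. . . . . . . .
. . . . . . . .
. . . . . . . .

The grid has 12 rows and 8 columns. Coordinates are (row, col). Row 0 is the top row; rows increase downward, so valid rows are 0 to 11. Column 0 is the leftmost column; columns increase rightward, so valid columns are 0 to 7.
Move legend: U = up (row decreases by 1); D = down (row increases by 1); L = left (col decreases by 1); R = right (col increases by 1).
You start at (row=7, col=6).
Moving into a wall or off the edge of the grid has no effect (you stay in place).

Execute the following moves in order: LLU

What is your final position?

Start: (row=7, col=6)
  L (left): (row=7, col=6) -> (row=7, col=5)
  L (left): blocked, stay at (row=7, col=5)
  U (up): (row=7, col=5) -> (row=6, col=5)
Final: (row=6, col=5)

Answer: Final position: (row=6, col=5)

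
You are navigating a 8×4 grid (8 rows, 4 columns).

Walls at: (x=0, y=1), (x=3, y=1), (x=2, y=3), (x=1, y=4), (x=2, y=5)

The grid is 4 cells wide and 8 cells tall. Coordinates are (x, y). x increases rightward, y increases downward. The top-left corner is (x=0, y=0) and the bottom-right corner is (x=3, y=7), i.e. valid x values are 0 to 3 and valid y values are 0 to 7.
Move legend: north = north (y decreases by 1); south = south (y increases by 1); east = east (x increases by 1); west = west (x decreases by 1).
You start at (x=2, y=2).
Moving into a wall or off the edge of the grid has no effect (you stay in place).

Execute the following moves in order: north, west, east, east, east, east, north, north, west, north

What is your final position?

Answer: Final position: (x=1, y=0)

Derivation:
Start: (x=2, y=2)
  north (north): (x=2, y=2) -> (x=2, y=1)
  west (west): (x=2, y=1) -> (x=1, y=1)
  east (east): (x=1, y=1) -> (x=2, y=1)
  [×3]east (east): blocked, stay at (x=2, y=1)
  north (north): (x=2, y=1) -> (x=2, y=0)
  north (north): blocked, stay at (x=2, y=0)
  west (west): (x=2, y=0) -> (x=1, y=0)
  north (north): blocked, stay at (x=1, y=0)
Final: (x=1, y=0)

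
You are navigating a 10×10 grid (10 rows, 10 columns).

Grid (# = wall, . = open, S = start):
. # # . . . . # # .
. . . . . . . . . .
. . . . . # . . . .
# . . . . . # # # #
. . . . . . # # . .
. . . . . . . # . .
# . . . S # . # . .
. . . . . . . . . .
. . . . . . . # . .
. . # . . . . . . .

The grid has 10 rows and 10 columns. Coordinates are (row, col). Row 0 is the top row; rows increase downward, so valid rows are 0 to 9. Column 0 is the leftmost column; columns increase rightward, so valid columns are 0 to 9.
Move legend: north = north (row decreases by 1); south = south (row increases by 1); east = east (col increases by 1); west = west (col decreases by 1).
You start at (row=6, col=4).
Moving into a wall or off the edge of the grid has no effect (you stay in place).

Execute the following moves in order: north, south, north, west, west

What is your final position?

Answer: Final position: (row=5, col=2)

Derivation:
Start: (row=6, col=4)
  north (north): (row=6, col=4) -> (row=5, col=4)
  south (south): (row=5, col=4) -> (row=6, col=4)
  north (north): (row=6, col=4) -> (row=5, col=4)
  west (west): (row=5, col=4) -> (row=5, col=3)
  west (west): (row=5, col=3) -> (row=5, col=2)
Final: (row=5, col=2)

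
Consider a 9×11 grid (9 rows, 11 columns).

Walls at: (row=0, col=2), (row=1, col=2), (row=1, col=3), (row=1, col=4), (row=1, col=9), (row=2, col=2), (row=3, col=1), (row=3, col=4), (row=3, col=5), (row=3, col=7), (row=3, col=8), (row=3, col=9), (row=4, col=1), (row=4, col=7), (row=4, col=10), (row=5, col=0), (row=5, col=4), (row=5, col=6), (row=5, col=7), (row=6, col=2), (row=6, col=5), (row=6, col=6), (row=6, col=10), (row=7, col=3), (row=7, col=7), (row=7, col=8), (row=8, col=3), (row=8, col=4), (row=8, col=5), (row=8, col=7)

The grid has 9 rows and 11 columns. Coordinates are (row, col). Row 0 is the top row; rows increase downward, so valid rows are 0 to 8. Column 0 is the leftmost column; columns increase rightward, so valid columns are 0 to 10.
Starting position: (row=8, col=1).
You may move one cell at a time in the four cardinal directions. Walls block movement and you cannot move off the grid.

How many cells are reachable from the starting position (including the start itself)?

BFS flood-fill from (row=8, col=1):
  Distance 0: (row=8, col=1)
  Distance 1: (row=7, col=1), (row=8, col=0), (row=8, col=2)
  Distance 2: (row=6, col=1), (row=7, col=0), (row=7, col=2)
  Distance 3: (row=5, col=1), (row=6, col=0)
  Distance 4: (row=5, col=2)
  Distance 5: (row=4, col=2), (row=5, col=3)
  Distance 6: (row=3, col=2), (row=4, col=3), (row=6, col=3)
  Distance 7: (row=3, col=3), (row=4, col=4), (row=6, col=4)
  Distance 8: (row=2, col=3), (row=4, col=5), (row=7, col=4)
  Distance 9: (row=2, col=4), (row=4, col=6), (row=5, col=5), (row=7, col=5)
  Distance 10: (row=2, col=5), (row=3, col=6), (row=7, col=6)
  Distance 11: (row=1, col=5), (row=2, col=6), (row=8, col=6)
  Distance 12: (row=0, col=5), (row=1, col=6), (row=2, col=7)
  Distance 13: (row=0, col=4), (row=0, col=6), (row=1, col=7), (row=2, col=8)
  Distance 14: (row=0, col=3), (row=0, col=7), (row=1, col=8), (row=2, col=9)
  Distance 15: (row=0, col=8), (row=2, col=10)
  Distance 16: (row=0, col=9), (row=1, col=10), (row=3, col=10)
  Distance 17: (row=0, col=10)
Total reachable: 48 (grid has 69 open cells total)

Answer: Reachable cells: 48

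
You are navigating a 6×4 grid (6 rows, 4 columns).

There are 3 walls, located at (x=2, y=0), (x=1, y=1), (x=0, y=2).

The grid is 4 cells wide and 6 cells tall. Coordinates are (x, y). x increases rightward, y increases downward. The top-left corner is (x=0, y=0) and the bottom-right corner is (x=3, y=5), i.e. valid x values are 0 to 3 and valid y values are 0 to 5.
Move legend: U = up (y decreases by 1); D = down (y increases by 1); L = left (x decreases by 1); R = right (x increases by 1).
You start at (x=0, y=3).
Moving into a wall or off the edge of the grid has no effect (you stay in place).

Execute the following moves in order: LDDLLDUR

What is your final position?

Start: (x=0, y=3)
  L (left): blocked, stay at (x=0, y=3)
  D (down): (x=0, y=3) -> (x=0, y=4)
  D (down): (x=0, y=4) -> (x=0, y=5)
  L (left): blocked, stay at (x=0, y=5)
  L (left): blocked, stay at (x=0, y=5)
  D (down): blocked, stay at (x=0, y=5)
  U (up): (x=0, y=5) -> (x=0, y=4)
  R (right): (x=0, y=4) -> (x=1, y=4)
Final: (x=1, y=4)

Answer: Final position: (x=1, y=4)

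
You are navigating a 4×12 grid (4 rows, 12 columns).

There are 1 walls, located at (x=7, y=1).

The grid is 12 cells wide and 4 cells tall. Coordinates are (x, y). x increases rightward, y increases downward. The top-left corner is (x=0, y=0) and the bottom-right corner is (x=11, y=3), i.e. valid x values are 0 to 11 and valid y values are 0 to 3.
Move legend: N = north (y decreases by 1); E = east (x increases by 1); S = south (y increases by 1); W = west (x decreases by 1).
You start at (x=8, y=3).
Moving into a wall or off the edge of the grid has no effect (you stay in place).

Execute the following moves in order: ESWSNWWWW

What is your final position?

Start: (x=8, y=3)
  E (east): (x=8, y=3) -> (x=9, y=3)
  S (south): blocked, stay at (x=9, y=3)
  W (west): (x=9, y=3) -> (x=8, y=3)
  S (south): blocked, stay at (x=8, y=3)
  N (north): (x=8, y=3) -> (x=8, y=2)
  W (west): (x=8, y=2) -> (x=7, y=2)
  W (west): (x=7, y=2) -> (x=6, y=2)
  W (west): (x=6, y=2) -> (x=5, y=2)
  W (west): (x=5, y=2) -> (x=4, y=2)
Final: (x=4, y=2)

Answer: Final position: (x=4, y=2)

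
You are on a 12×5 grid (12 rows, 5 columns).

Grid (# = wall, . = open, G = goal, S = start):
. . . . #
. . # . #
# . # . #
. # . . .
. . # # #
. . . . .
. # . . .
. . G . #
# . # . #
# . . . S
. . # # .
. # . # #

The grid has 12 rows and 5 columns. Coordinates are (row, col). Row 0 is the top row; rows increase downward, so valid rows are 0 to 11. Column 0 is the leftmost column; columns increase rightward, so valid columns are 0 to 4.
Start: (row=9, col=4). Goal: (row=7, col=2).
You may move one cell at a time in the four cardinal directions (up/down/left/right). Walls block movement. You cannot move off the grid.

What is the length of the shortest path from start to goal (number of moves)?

Answer: Shortest path length: 4

Derivation:
BFS from (row=9, col=4) until reaching (row=7, col=2):
  Distance 0: (row=9, col=4)
  Distance 1: (row=9, col=3), (row=10, col=4)
  Distance 2: (row=8, col=3), (row=9, col=2)
  Distance 3: (row=7, col=3), (row=9, col=1)
  Distance 4: (row=6, col=3), (row=7, col=2), (row=8, col=1), (row=10, col=1)  <- goal reached here
One shortest path (4 moves): (row=9, col=4) -> (row=9, col=3) -> (row=8, col=3) -> (row=7, col=3) -> (row=7, col=2)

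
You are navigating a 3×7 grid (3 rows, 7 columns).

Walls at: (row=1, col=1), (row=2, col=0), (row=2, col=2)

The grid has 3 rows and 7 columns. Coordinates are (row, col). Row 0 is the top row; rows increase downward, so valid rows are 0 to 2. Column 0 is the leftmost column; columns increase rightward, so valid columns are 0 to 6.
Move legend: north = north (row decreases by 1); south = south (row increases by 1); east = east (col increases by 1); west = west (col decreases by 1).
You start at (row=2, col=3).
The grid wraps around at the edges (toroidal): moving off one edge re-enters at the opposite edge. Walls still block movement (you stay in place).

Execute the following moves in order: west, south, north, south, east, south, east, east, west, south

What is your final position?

Answer: Final position: (row=2, col=5)

Derivation:
Start: (row=2, col=3)
  west (west): blocked, stay at (row=2, col=3)
  south (south): (row=2, col=3) -> (row=0, col=3)
  north (north): (row=0, col=3) -> (row=2, col=3)
  south (south): (row=2, col=3) -> (row=0, col=3)
  east (east): (row=0, col=3) -> (row=0, col=4)
  south (south): (row=0, col=4) -> (row=1, col=4)
  east (east): (row=1, col=4) -> (row=1, col=5)
  east (east): (row=1, col=5) -> (row=1, col=6)
  west (west): (row=1, col=6) -> (row=1, col=5)
  south (south): (row=1, col=5) -> (row=2, col=5)
Final: (row=2, col=5)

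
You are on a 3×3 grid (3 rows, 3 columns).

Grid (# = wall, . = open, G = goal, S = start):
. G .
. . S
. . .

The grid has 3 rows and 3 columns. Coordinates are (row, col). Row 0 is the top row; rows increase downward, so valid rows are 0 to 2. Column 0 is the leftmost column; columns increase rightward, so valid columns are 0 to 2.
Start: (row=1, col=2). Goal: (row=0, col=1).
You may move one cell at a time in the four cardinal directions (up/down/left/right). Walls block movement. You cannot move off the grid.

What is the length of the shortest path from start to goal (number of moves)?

BFS from (row=1, col=2) until reaching (row=0, col=1):
  Distance 0: (row=1, col=2)
  Distance 1: (row=0, col=2), (row=1, col=1), (row=2, col=2)
  Distance 2: (row=0, col=1), (row=1, col=0), (row=2, col=1)  <- goal reached here
One shortest path (2 moves): (row=1, col=2) -> (row=1, col=1) -> (row=0, col=1)

Answer: Shortest path length: 2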